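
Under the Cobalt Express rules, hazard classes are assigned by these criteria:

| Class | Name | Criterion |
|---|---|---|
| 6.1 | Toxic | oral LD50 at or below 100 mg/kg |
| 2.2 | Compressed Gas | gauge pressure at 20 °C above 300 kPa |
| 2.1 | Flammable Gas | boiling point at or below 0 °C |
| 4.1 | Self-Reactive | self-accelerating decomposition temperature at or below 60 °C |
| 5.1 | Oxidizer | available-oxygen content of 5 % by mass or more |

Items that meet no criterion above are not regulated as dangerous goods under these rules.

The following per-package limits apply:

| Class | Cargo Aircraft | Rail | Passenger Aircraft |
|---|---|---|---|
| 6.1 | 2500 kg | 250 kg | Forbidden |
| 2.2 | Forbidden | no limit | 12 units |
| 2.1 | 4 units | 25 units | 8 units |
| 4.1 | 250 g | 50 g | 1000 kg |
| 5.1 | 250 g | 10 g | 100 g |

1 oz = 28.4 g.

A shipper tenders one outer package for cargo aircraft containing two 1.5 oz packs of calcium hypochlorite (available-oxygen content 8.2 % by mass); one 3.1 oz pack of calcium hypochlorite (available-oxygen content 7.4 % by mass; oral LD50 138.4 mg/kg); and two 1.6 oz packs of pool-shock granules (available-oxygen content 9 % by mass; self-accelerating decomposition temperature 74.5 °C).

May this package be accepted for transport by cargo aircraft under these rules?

No

The calcium hypochlorite has available-oxygen content 8.2 % by mass, which is ≥ 5 % by mass, so it is Class 5.1 (Oxidizer).
Available-oxygen content 7.4 % by mass meets the Class 5.1 criterion (Oxidizer), so the calcium hypochlorite is Class 5.1.
The pool-shock granules have available-oxygen content 9 % by mass, which is ≥ 5 % by mass, so they are Class 5.1 (Oxidizer).
Total Class 5.1: (two 1.5 oz packs = 85.2 g) + (one 3.1 oz pack = 88.04 g) + (two 1.6 oz packs = 90.88 g) = 264.12 g.
That exceeds the Class 5.1 cargo aircraft limit of 250 g.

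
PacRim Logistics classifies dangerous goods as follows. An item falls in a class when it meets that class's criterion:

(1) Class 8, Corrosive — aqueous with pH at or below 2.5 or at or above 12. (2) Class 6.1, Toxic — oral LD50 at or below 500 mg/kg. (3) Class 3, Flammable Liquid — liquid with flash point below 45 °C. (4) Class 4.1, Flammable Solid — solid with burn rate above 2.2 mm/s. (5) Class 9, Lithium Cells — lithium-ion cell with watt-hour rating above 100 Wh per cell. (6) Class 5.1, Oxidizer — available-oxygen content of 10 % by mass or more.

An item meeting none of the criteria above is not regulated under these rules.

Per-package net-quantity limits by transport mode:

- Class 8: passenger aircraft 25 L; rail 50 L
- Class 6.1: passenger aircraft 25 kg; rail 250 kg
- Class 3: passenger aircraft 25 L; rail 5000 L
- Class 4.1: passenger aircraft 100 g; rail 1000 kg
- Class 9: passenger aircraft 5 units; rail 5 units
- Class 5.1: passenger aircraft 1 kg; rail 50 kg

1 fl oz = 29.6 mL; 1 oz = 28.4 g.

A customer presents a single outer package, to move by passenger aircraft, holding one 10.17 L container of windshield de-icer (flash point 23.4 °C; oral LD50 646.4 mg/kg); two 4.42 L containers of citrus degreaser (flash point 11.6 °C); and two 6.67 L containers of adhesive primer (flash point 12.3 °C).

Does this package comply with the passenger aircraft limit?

No

Windshield de-icer: flash point 23.4 °C < 45 °C → Class 3 (Flammable Liquid).
The citrus degreaser has flash point 11.6 °C, which is < 45 °C, so it is Class 3 (Flammable Liquid).
With flash point 12.3 °C (< 45 °C), the adhesive primer falls in Class 3.
Class 3 net quantity: 10.17 L + (two 4.42 L containers = 8.84 L) + (two 6.67 L containers = 13.34 L) = 32.35 L.
That exceeds the Class 3 passenger aircraft limit of 25 L.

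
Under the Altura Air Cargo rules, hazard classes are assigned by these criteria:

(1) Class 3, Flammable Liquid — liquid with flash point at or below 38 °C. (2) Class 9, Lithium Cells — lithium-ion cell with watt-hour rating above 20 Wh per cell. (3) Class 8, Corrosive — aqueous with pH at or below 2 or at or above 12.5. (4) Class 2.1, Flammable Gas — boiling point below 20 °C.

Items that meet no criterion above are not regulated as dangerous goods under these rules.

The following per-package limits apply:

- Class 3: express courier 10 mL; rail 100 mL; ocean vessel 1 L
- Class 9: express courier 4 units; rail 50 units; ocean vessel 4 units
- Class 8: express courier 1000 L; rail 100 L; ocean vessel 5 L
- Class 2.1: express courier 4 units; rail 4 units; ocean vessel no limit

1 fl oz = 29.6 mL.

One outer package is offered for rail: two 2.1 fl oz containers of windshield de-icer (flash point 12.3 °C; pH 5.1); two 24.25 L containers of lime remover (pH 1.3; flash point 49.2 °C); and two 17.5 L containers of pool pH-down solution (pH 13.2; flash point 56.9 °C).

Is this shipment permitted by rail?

No

The windshield de-icer has flash point 12.3 °C, which is ≤ 38 °C, so it is Class 3 (Flammable Liquid).
The lime remover has pH 1.3, which is ≤ 2, so it is Class 8 (Corrosive).
The pool pH-down solution has pH 13.2, which is ≥ 12.5, so it is Class 8 (Corrosive).
Class 3 quantity: two 2.1 fl oz containers = 124.32 mL.
124.32 mL > 100 mL (rail limit, Class 3) — over the limit.
Total Class 8: (two 24.25 L containers = 48.5 L) + (two 17.5 L containers = 35 L) = 83.5 L.
That is within the Class 8 rail limit of 100 L.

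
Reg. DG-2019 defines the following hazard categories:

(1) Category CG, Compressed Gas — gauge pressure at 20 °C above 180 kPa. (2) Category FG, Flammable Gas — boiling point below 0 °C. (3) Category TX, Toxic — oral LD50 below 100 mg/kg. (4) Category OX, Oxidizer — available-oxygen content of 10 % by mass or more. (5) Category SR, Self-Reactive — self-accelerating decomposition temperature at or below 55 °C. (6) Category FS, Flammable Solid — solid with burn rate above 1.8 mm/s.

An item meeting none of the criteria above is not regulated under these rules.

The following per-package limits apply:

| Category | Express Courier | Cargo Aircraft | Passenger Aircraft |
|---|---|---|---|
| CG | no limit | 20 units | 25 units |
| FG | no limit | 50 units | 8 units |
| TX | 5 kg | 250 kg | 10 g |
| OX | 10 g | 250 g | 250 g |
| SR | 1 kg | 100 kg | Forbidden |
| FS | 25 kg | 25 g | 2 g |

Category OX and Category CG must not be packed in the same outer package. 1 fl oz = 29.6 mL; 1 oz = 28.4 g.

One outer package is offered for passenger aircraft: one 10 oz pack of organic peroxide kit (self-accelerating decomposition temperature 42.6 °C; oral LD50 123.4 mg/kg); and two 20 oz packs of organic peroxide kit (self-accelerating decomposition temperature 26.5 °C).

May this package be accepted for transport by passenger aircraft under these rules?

Self-accelerating decomposition temperature 42.6 °C meets the Category SR criterion (Self-Reactive), so the organic peroxide kit is Category SR.
With self-accelerating decomposition temperature 26.5 °C (≤ 55 °C), the organic peroxide kit falls in Category SR.
Total Category SR: (one 10 oz pack = 284 g) + (two 20 oz packs = 1.136 kg) = 1.42 kg.
By passenger aircraft, Category SR is Forbidden regardless of quantity.

No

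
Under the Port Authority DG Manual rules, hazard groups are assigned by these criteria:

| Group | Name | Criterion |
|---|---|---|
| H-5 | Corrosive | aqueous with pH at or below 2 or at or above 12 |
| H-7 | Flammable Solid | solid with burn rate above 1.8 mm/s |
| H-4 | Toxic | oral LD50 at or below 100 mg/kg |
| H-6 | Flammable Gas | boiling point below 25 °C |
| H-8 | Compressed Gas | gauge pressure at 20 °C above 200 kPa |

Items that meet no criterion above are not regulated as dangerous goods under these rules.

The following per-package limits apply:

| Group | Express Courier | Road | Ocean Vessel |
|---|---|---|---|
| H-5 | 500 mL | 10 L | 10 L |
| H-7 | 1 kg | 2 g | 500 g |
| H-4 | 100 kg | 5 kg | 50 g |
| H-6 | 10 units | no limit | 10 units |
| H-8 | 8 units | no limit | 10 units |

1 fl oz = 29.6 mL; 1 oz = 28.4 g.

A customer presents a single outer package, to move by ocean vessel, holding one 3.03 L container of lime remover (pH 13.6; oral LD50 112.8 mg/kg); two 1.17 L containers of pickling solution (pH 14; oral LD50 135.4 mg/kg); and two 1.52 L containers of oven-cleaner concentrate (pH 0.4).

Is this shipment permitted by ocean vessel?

Lime remover: pH 13.6 ≥ 12 → Group H-5 (Corrosive).
pH 14 meets the Group H-5 criterion (Corrosive), so the pickling solution is Group H-5.
The oven-cleaner concentrate has pH 0.4, which is ≤ 2, so it is Group H-5 (Corrosive).
Total Group H-5: 3.03 L + (two 1.17 L containers = 2.34 L) + (two 1.52 L containers = 3.04 L) = 8.41 L.
8.41 L is within the ocean vessel limit of 10 L for Group H-5.

Yes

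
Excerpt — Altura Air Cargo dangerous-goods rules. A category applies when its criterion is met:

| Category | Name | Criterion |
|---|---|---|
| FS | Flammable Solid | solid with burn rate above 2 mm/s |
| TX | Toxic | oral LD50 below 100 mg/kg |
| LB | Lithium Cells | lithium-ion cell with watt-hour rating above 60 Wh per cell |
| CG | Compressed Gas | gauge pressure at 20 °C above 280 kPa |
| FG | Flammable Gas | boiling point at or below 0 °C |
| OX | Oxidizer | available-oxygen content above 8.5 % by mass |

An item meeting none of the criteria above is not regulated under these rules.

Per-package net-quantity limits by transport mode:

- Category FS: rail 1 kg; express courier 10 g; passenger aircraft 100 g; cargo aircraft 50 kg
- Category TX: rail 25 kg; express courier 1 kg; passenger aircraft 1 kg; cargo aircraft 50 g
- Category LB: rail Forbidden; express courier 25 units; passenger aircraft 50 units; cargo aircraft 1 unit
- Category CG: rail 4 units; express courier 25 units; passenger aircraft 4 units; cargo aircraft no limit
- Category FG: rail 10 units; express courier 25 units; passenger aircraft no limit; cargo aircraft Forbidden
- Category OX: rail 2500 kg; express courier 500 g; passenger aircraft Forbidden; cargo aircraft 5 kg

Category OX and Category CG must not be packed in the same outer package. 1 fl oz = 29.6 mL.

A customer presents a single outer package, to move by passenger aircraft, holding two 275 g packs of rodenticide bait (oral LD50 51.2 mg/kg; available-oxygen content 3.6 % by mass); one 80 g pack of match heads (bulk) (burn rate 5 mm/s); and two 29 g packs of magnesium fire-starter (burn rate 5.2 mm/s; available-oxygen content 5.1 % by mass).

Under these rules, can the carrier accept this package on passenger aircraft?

Rodenticide bait: oral LD50 51.2 mg/kg < 100 mg/kg → Category TX (Toxic).
The match heads (bulk) have burn rate 5 mm/s, which is > 2 mm/s, so they are Category FS (Flammable Solid).
With burn rate 5.2 mm/s (> 2 mm/s), the magnesium fire-starter falls in Category FS.
Total Category FS: 80 g + (two 29 g packs = 58 g) = 138 g.
138 g > 100 g (passenger aircraft limit, Category FS) — over the limit.
Category TX quantity: two 275 g packs = 550 g.
550 g ≤ 1 kg (passenger aircraft limit, Category TX) — within limit.
The segregation rule (Category OX with Category CG) does not apply to Category FS with Category TX.

No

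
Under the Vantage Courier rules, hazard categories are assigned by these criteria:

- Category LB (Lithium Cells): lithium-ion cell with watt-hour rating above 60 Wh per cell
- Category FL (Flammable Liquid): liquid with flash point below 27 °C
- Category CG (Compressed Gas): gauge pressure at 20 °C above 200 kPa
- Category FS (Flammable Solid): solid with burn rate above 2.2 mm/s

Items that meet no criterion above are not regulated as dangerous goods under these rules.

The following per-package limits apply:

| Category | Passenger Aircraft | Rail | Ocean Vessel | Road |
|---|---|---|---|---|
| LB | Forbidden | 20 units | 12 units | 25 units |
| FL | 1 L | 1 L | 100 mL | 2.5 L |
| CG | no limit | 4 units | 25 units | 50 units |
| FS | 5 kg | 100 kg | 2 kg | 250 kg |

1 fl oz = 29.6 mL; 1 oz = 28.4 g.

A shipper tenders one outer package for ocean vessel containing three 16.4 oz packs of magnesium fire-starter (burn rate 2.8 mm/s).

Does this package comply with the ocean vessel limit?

Yes

Burn rate 2.8 mm/s meets the Category FS criterion (Flammable Solid), so the magnesium fire-starter is Category FS.
Category FS quantity: three 16.4 oz packs = 1397.28 g.
1397.28 g is within the ocean vessel limit of 2 kg for Category FS.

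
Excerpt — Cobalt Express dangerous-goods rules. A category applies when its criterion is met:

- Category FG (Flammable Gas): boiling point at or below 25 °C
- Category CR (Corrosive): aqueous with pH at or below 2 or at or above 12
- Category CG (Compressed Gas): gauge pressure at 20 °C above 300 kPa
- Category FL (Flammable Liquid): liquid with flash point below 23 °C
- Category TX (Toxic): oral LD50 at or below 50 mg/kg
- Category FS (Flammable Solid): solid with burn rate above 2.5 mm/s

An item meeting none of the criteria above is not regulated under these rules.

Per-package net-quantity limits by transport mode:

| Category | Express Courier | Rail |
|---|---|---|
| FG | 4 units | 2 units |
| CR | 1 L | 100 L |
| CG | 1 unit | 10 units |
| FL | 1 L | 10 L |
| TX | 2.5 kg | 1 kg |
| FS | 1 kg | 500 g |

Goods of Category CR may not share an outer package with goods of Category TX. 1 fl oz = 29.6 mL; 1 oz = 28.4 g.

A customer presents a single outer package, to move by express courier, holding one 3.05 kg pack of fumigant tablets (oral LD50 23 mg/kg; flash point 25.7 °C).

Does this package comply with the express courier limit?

Fumigant tablets: oral LD50 23 mg/kg ≤ 50 mg/kg → Category TX (Toxic).
Category TX quantity: 3.05 kg.
That exceeds the Category TX express courier limit of 2.5 kg.

No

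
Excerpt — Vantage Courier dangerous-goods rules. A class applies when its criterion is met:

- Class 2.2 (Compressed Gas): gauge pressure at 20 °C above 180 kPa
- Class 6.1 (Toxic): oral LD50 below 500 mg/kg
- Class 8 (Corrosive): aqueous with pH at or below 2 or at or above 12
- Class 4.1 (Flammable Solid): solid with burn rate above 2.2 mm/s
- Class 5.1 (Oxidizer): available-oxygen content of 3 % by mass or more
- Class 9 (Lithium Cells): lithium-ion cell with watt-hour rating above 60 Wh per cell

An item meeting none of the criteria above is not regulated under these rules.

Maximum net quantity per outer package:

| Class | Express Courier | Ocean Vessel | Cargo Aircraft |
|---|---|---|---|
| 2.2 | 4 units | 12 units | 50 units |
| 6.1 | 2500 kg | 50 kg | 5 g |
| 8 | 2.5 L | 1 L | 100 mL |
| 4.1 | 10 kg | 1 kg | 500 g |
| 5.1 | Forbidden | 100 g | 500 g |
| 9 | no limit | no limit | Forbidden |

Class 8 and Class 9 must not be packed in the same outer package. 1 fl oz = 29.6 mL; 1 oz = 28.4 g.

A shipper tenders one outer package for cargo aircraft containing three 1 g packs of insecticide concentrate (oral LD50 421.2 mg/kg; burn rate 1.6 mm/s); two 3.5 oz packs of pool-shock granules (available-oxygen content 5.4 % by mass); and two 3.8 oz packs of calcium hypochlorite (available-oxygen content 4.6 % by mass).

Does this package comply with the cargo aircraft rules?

With oral LD50 421.2 mg/kg (< 500 mg/kg), the insecticide concentrate falls in Class 6.1.
The pool-shock granules have available-oxygen content 5.4 % by mass, which is ≥ 3 % by mass, so they are Class 5.1 (Oxidizer).
Available-oxygen content 4.6 % by mass meets the Class 5.1 criterion (Oxidizer), so the calcium hypochlorite is Class 5.1.
Class 5.1 net quantity: (two 3.5 oz packs = 198.8 g) + (two 3.8 oz packs = 215.84 g) = 414.64 g.
414.64 g is within the cargo aircraft limit of 500 g for Class 5.1.
Class 6.1 quantity: three 1 g packs = 3 g.
3 g ≤ 5 g (cargo aircraft limit, Class 6.1) — within limit.
The segregation rule (Class 8 with Class 9) does not apply to Class 5.1 with Class 6.1.
Every hazard class is within its cargo aircraft limit and no segregation rule is violated.

Yes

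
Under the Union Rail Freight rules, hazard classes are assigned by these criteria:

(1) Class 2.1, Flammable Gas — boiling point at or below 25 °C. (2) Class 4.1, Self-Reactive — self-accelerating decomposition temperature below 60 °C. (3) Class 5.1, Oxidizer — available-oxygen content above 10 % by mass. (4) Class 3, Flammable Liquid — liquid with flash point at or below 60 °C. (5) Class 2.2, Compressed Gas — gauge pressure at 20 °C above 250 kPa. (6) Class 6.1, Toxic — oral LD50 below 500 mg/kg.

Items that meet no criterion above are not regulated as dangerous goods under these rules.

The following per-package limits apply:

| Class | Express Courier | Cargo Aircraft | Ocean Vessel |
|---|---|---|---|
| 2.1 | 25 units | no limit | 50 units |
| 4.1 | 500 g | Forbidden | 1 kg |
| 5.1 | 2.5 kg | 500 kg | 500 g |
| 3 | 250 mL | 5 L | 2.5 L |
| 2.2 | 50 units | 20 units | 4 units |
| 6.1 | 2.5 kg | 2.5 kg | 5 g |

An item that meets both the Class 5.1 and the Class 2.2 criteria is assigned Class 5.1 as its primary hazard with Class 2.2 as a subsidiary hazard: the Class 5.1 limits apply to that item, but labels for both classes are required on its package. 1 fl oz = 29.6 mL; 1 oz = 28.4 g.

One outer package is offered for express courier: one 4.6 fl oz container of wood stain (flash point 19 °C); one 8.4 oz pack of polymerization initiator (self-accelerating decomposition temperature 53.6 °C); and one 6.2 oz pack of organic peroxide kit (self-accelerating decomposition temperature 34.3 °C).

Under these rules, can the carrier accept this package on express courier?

Yes

Flash point 19 °C meets the Class 3 criterion (Flammable Liquid), so the wood stain is Class 3.
With self-accelerating decomposition temperature 53.6 °C (< 60 °C), the polymerization initiator falls in Class 4.1.
Self-accelerating decomposition temperature 34.3 °C meets the Class 4.1 criterion (Self-Reactive), so the organic peroxide kit is Class 4.1.
Class 4.1 net quantity: (one 8.4 oz pack = 238.56 g) + (one 6.2 oz pack = 176.08 g) = 414.64 g.
414.64 g ≤ 500 g (express courier limit, Class 4.1) — within limit.
Class 3 quantity: one 4.6 fl oz container = 136.16 mL.
136.16 mL ≤ 250 mL (express courier limit, Class 3) — within limit.
Every hazard class is within its express courier limit and no segregation rule is violated.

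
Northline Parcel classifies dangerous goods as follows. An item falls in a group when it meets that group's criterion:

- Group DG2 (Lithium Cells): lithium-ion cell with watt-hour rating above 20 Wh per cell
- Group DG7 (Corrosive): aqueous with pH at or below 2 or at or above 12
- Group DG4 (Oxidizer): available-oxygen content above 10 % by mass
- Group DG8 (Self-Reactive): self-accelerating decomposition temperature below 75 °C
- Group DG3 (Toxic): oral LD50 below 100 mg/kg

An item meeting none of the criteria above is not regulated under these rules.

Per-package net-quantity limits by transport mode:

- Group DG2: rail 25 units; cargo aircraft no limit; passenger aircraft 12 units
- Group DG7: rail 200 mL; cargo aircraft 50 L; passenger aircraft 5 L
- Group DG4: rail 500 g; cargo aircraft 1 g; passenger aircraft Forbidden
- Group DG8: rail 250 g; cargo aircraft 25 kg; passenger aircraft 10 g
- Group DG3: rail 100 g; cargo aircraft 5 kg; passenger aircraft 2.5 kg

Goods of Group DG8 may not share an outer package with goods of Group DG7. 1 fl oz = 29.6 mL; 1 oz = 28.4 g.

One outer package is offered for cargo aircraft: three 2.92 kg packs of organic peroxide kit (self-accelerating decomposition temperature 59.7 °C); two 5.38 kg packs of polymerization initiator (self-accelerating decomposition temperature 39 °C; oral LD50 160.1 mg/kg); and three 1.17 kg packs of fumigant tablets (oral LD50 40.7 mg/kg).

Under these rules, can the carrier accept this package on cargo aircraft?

Organic peroxide kit: self-accelerating decomposition temperature 59.7 °C < 75 °C → Group DG8 (Self-Reactive).
With self-accelerating decomposition temperature 39 °C (< 75 °C), the polymerization initiator falls in Group DG8.
With oral LD50 40.7 mg/kg (< 100 mg/kg), the fumigant tablets fall in Group DG3.
Total Group DG8: (three 2.92 kg packs = 8.76 kg) + (two 5.38 kg packs = 10.76 kg) = 19.52 kg.
19.52 kg ≤ 25 kg (cargo aircraft limit, Group DG8) — within limit.
Group DG3 quantity: three 1.17 kg packs = 3.51 kg.
3.51 kg is within the cargo aircraft limit of 5 kg for Group DG3.
The segregation rule (Group DG8 with Group DG7) does not apply to Group DG8 with Group DG3.
Every hazard group is within its cargo aircraft limit and no segregation rule is violated.

Yes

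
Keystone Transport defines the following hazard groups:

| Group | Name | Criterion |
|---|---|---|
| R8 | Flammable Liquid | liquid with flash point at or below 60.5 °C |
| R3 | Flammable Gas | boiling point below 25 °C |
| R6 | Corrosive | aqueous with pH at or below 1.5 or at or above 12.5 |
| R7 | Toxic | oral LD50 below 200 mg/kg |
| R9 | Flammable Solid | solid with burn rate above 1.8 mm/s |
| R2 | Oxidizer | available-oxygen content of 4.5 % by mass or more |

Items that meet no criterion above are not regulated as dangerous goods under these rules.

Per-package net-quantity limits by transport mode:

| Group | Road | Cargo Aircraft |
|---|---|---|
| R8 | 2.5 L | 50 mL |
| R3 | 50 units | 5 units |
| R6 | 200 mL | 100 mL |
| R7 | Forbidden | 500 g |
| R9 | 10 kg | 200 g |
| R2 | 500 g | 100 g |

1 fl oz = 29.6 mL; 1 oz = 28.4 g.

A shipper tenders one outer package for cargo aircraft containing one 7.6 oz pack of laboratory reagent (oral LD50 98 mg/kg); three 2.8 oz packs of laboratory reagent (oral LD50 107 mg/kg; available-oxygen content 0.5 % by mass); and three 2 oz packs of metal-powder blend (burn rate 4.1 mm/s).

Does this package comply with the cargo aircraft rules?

The laboratory reagent has oral LD50 98 mg/kg, which is < 200 mg/kg, so it is Group R7 (Toxic).
With oral LD50 107 mg/kg (< 200 mg/kg), the laboratory reagent falls in Group R7.
The metal-powder blend has burn rate 4.1 mm/s, which is > 1.8 mm/s, so it is Group R9 (Flammable Solid).
Total Group R7: (one 7.6 oz pack = 215.84 g) + (three 2.8 oz packs = 238.56 g) = 454.4 g.
454.4 g is within the cargo aircraft limit of 500 g for Group R7.
Group R9 quantity: three 2 oz packs = 170.4 g.
170.4 g is within the cargo aircraft limit of 200 g for Group R9.
Every hazard group is within its cargo aircraft limit and no segregation rule is violated.

Yes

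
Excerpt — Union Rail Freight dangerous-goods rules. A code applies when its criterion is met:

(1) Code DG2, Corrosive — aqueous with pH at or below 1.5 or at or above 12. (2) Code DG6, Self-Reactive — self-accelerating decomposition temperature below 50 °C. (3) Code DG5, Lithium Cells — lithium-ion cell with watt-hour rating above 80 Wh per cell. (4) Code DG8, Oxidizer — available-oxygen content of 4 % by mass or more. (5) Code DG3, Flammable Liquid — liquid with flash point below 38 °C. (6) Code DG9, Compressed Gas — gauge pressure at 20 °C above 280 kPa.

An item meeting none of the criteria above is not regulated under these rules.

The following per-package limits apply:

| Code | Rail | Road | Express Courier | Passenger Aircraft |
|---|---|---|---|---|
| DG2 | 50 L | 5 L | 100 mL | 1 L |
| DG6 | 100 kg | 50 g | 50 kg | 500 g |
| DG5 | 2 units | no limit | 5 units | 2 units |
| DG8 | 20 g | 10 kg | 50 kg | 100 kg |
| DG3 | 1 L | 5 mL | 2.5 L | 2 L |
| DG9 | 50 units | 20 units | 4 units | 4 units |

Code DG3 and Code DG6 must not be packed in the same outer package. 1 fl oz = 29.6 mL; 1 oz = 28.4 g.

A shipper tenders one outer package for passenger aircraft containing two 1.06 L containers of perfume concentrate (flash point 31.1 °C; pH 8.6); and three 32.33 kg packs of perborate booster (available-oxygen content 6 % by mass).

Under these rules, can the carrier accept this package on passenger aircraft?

No

The perfume concentrate has flash point 31.1 °C, which is < 38 °C, so it is Code DG3 (Flammable Liquid).
Perborate booster: available-oxygen content 6 % by mass ≥ 4 % by mass → Code DG8 (Oxidizer).
Code DG3 quantity: two 1.06 L containers = 2.12 L.
2.12 L exceeds the passenger aircraft limit of 2 L for Code DG3.
Code DG8 quantity: three 32.33 kg packs = 96.99 kg.
That is within the Code DG8 passenger aircraft limit of 100 kg.
The segregation rule (Code DG3 with Code DG6) does not apply to Code DG3 with Code DG8.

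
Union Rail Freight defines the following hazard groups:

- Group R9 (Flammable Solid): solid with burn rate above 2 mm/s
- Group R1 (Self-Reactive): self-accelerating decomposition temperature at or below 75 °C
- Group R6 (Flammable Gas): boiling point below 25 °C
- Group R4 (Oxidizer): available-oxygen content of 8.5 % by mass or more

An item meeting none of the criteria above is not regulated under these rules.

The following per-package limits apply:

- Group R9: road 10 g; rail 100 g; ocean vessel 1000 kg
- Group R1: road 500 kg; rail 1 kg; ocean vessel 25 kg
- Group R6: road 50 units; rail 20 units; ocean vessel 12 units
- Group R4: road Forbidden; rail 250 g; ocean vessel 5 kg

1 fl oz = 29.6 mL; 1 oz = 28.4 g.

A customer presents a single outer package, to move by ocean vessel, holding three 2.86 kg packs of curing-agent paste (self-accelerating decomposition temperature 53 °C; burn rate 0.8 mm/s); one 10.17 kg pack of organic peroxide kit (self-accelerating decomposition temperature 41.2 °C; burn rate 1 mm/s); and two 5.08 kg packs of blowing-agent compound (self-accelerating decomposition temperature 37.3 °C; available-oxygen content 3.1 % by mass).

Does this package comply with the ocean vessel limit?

No

The curing-agent paste has self-accelerating decomposition temperature 53 °C, which is ≤ 75 °C, so it is Group R1 (Self-Reactive).
The organic peroxide kit has self-accelerating decomposition temperature 41.2 °C, which is ≤ 75 °C, so it is Group R1 (Self-Reactive).
Self-accelerating decomposition temperature 37.3 °C meets the Group R1 criterion (Self-Reactive), so the blowing-agent compound is Group R1.
Group R1 net quantity: (three 2.86 kg packs = 8.58 kg) + 10.17 kg + (two 5.08 kg packs = 10.16 kg) = 28.91 kg.
That exceeds the Group R1 ocean vessel limit of 25 kg.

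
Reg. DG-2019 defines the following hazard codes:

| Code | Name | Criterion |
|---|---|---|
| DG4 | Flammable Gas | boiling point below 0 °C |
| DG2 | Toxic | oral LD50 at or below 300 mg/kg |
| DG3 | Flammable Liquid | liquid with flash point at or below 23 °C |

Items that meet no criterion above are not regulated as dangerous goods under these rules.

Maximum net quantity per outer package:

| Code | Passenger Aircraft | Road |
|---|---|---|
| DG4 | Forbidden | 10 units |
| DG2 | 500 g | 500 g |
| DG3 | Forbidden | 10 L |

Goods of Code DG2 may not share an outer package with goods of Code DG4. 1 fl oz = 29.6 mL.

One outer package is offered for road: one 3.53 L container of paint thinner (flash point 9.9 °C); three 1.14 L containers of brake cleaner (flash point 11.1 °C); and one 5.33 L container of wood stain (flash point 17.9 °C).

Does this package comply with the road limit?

Paint thinner: flash point 9.9 °C ≤ 23 °C → Code DG3 (Flammable Liquid).
Flash point 11.1 °C meets the Code DG3 criterion (Flammable Liquid), so the brake cleaner is Code DG3.
Wood stain: flash point 17.9 °C ≤ 23 °C → Code DG3 (Flammable Liquid).
Total Code DG3: 3.53 L + (three 1.14 L containers = 3.42 L) + 5.33 L = 12.28 L.
That exceeds the Code DG3 road limit of 10 L.

No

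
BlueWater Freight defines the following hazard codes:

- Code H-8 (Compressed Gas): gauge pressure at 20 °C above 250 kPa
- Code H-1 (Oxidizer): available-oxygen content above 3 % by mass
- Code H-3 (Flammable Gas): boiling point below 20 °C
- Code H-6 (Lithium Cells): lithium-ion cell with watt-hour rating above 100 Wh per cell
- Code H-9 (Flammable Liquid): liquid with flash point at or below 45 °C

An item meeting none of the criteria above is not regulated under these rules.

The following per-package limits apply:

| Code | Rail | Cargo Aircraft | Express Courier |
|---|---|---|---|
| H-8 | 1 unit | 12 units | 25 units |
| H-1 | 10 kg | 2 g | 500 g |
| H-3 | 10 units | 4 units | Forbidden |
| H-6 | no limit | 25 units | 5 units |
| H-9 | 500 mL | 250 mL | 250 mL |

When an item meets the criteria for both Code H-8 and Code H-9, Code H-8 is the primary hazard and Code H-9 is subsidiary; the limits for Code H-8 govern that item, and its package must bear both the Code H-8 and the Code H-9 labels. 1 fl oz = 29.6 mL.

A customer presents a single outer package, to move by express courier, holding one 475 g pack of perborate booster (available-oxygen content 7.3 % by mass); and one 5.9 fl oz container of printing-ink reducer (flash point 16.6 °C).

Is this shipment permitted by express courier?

Perborate booster: available-oxygen content 7.3 % by mass > 3 % by mass → Code H-1 (Oxidizer).
The printing-ink reducer has flash point 16.6 °C, which is ≤ 45 °C, so it is Code H-9 (Flammable Liquid).
Code H-9 quantity: one 5.9 fl oz container = 174.64 mL.
174.64 mL is within the express courier limit of 250 mL for Code H-9.
Code H-1 quantity: 475 g.
475 g is within the express courier limit of 500 g for Code H-1.
Every hazard code is within its express courier limit and no segregation rule is violated.

Yes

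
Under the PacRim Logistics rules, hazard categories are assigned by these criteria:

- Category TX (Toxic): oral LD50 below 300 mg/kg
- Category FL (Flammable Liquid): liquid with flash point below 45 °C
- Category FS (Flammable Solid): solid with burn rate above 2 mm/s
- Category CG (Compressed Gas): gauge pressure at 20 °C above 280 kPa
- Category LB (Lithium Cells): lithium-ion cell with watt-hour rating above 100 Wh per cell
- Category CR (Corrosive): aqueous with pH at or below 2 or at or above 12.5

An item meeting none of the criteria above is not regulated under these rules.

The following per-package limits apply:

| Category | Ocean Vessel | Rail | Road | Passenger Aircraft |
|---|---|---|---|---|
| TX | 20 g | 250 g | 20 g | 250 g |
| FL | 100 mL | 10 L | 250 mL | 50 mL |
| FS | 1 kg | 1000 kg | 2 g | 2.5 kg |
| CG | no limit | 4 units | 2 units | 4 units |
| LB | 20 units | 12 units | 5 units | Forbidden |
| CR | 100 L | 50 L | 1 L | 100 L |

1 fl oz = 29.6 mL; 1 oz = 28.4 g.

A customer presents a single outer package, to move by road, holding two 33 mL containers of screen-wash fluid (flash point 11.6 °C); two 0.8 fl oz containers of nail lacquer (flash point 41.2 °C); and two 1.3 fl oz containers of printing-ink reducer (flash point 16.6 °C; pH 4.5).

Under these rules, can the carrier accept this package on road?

The screen-wash fluid has flash point 11.6 °C, which is < 45 °C, so it is Category FL (Flammable Liquid).
With flash point 41.2 °C (< 45 °C), the nail lacquer falls in Category FL.
The printing-ink reducer has flash point 16.6 °C, which is < 45 °C, so it is Category FL (Flammable Liquid).
Total Category FL: (two 33 mL containers = 66 mL) + (two 0.8 fl oz containers = 47.36 mL) + (two 1.3 fl oz containers = 76.96 mL) = 190.32 mL.
That is within the Category FL road limit of 250 mL.

Yes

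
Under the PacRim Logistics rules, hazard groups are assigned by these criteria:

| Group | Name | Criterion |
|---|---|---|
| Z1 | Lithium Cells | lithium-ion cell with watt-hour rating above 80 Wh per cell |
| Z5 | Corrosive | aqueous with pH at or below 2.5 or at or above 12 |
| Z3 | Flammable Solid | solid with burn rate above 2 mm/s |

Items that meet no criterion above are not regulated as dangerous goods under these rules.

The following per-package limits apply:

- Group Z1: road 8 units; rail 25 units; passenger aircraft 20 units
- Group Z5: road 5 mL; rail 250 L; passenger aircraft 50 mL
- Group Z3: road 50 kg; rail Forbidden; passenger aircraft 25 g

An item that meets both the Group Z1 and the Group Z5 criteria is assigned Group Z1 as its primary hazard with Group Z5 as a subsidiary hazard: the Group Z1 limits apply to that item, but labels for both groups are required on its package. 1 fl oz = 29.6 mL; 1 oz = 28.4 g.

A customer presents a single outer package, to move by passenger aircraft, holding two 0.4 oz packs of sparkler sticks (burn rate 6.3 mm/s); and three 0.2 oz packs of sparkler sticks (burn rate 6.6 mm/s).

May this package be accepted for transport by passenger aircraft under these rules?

Sparkler sticks: burn rate 6.3 mm/s > 2 mm/s → Group Z3 (Flammable Solid).
Sparkler sticks: burn rate 6.6 mm/s > 2 mm/s → Group Z3 (Flammable Solid).
Group Z3 net quantity: (two 0.4 oz packs = 22.72 g) + (three 0.2 oz packs = 17.04 g) = 39.76 g.
39.76 g exceeds the passenger aircraft limit of 25 g for Group Z3.

No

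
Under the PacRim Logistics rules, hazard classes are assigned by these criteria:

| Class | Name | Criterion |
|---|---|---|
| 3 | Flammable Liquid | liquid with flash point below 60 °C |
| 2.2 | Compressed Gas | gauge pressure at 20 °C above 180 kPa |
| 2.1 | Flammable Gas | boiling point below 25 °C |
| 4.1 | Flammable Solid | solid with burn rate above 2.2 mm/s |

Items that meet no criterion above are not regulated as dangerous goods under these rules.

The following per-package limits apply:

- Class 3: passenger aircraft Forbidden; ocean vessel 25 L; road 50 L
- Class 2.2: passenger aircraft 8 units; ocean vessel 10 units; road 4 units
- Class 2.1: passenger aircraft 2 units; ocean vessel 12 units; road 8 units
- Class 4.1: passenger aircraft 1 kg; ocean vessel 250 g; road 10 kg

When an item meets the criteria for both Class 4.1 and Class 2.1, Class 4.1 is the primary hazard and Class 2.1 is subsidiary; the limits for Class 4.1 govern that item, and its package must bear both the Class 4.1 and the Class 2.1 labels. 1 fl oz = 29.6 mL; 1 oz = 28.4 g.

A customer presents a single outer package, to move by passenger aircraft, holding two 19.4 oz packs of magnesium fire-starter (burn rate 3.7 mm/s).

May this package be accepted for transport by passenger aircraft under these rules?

No

With burn rate 3.7 mm/s (> 2.2 mm/s), the magnesium fire-starter falls in Class 4.1.
Class 4.1 quantity: two 19.4 oz packs = 1101.92 g.
That exceeds the Class 4.1 passenger aircraft limit of 1 kg.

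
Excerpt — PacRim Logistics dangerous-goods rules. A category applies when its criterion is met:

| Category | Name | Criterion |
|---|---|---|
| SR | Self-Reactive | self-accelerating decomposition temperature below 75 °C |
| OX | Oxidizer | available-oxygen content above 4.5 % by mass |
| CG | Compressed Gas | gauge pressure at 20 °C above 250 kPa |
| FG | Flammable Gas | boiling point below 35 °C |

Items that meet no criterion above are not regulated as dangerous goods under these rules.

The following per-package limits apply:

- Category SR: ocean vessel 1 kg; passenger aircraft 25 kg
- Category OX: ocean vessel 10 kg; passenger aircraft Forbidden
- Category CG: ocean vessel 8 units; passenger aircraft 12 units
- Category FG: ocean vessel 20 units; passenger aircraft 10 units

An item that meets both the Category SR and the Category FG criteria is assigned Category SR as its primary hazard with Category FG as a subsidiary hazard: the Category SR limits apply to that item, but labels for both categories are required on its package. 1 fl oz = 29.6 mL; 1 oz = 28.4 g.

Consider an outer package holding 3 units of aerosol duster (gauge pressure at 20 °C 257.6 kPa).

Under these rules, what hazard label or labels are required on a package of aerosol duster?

The aerosol duster has gauge pressure at 20 °C 257.6 kPa, which is > 250 kPa, so it is Category CG (Compressed Gas).
Only the Category CG label is required.

Category CG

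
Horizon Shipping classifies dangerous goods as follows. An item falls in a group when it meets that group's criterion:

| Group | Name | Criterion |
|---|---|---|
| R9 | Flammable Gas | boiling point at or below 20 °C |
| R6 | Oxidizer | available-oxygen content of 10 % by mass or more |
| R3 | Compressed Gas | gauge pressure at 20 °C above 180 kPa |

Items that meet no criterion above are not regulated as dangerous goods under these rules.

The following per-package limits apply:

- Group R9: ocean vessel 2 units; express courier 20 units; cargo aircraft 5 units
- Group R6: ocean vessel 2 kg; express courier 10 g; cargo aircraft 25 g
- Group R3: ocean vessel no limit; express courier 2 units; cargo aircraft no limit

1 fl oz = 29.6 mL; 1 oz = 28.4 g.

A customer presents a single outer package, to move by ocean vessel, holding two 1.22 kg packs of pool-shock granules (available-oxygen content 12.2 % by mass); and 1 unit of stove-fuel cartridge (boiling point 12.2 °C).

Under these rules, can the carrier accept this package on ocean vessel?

The pool-shock granules have available-oxygen content 12.2 % by mass, which is ≥ 10 % by mass, so they are Group R6 (Oxidizer).
With boiling point 12.2 °C (≤ 20 °C), the stove-fuel cartridge falls in Group R9.
Group R6 quantity: two 1.22 kg packs = 2.44 kg.
That exceeds the Group R6 ocean vessel limit of 2 kg.
Group R9 quantity: 1 unit.
1 unit is within the ocean vessel limit of 2 units for Group R9.

No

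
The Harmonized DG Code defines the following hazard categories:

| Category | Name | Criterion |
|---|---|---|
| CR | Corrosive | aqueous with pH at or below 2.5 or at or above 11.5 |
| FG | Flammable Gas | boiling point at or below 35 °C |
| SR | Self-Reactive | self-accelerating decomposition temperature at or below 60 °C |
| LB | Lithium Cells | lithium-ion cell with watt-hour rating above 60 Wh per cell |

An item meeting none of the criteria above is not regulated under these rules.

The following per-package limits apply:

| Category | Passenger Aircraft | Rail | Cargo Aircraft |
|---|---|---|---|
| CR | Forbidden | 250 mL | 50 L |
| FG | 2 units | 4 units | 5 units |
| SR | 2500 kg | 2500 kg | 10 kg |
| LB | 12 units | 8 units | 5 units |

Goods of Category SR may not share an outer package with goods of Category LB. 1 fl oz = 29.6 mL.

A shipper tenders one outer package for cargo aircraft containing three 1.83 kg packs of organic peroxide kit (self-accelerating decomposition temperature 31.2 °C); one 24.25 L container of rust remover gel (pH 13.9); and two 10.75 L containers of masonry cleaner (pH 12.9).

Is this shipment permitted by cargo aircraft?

Yes

Organic peroxide kit: self-accelerating decomposition temperature 31.2 °C ≤ 60 °C → Category SR (Self-Reactive).
The rust remover gel has pH 13.9, which is ≥ 11.5, so it is Category CR (Corrosive).
Masonry cleaner: pH 12.9 ≥ 11.5 → Category CR (Corrosive).
Total Category CR: 24.25 L + (two 10.75 L containers = 21.5 L) = 45.75 L.
That is within the Category CR cargo aircraft limit of 50 L.
Category SR quantity: three 1.83 kg packs = 5.49 kg.
5.49 kg is within the cargo aircraft limit of 10 kg for Category SR.
The segregation rule (Category SR with Category LB) does not apply to Category CR with Category SR.
Every hazard category is within its cargo aircraft limit and no segregation rule is violated.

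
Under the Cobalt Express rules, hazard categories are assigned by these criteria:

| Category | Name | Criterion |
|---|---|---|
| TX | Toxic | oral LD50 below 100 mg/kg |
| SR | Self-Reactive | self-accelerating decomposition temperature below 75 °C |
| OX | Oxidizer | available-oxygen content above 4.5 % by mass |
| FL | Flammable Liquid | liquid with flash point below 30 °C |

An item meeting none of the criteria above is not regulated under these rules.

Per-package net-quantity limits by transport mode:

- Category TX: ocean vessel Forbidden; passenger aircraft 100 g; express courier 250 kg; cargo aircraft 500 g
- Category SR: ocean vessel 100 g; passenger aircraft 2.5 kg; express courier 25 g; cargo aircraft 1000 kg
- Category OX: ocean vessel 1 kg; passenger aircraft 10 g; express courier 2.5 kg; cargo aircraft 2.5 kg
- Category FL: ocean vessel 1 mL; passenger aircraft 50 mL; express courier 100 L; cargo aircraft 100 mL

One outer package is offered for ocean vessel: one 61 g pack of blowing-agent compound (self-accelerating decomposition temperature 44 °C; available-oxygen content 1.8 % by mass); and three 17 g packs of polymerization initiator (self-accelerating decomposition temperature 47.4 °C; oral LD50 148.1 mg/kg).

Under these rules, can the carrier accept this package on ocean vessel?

No

The blowing-agent compound has self-accelerating decomposition temperature 44 °C, which is < 75 °C, so it is Category SR (Self-Reactive).
Polymerization initiator: self-accelerating decomposition temperature 47.4 °C < 75 °C → Category SR (Self-Reactive).
Category SR net quantity: 61 g + (three 17 g packs = 51 g) = 112 g.
112 g > 100 g (ocean vessel limit, Category SR) — over the limit.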